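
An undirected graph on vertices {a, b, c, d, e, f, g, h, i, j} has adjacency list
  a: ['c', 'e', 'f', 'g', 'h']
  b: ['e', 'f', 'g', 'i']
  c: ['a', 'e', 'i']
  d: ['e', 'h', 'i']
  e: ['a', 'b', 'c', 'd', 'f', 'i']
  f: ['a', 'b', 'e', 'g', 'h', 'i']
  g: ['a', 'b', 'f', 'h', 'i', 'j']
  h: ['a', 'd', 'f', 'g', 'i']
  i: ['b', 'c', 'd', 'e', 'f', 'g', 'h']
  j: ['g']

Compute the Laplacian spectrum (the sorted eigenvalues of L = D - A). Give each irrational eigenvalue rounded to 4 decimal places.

[0, 0.9110, 2.6777, 3.0241, 4.0143, 5.6663, 6.5888, 7, 7.6538, 8.4641]

Each diagonal entry of L is the vertex degree and each off-diagonal entry is -1 where an edge is present, 0 otherwise; in the order [a, b, c, d, e, f, g, h, i, j] the diagonal is [5, 4, 3, 3, 6, 6, 6, 5, 7, 1]. The multiplicity of 0 as a Laplacian eigenvalue equals the number of connected components. The eigenvalues sum to 46, which equals trace(L) = 2|E|. The largest eigenvalue, 8.4641, is at most the vertex count 10.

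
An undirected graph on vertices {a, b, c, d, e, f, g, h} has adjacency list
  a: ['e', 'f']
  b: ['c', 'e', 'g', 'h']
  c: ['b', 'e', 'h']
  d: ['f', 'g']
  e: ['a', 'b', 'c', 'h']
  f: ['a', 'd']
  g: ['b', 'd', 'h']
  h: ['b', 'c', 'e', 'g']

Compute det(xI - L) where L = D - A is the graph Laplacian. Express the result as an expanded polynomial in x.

With the vertex order [a, b, c, d, e, f, g, h], the degrees are [2, 4, 3, 2, 4, 2, 3, 4], giving D = diag(2, 4, 3, 2, 4, 2, 3, 4) and L = D - A. Computing det(xI - L) by cofactor expansion (or equivalently via sum-over-permutations) gives x^8 - 24x^7 + 237x^6 - 1238x^5 + 3653x^4 - 5994x^3 + 4957x^2 - 1560x. The constant term is 0 because L is singular (the all-ones vector lies in its kernel). The eigenvalues sum to 24, which equals trace(L) = 2|E|. By the matrix-tree theorem the graph has (1/8) * product of the nonzero eigenvalues = 195 spanning trees.

x^8 - 24x^7 + 237x^6 - 1238x^5 + 3653x^4 - 5994x^3 + 4957x^2 - 1560x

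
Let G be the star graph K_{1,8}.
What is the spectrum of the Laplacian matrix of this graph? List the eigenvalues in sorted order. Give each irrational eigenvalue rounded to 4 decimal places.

[0, 1, 1, 1, 1, 1, 1, 1, 9]

The graph has 9 vertices and degree multiset [8, 1, 1, 1, 1, 1, 1, 1, 1]; D is the diagonal matrix of degrees and L = D - A. Since every row of L sums to 0, the all-ones vector is in the kernel and 0 is an eigenvalue. The single zero eigenvalue shows the graph is connected. The largest eigenvalue, 9, is at most the vertex count 9. By the matrix-tree theorem the graph has (1/9) * product of the nonzero eigenvalues = 1 spanning tree.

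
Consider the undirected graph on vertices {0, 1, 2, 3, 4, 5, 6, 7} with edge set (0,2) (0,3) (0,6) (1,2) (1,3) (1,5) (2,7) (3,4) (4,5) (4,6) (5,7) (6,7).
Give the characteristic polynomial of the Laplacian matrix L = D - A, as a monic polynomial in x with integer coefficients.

Each diagonal entry of L is the vertex degree and each off-diagonal entry is -1 where an edge is present, 0 otherwise; in the order [0, 1, 2, 3, 4, 5, 6, 7] the diagonal is [3, 3, 3, 3, 3, 3, 3, 3]. Computing det(xI - L) by cofactor expansion (or equivalently via sum-over-permutations) gives x^8 - 24x^7 + 240x^6 - 1296x^5 + 4080x^4 - 7488x^3 + 7424x^2 - 3072x. The coefficient of x^7 equals -trace(L) = -24, matching the sum of degrees. The largest eigenvalue, 6, is at most the vertex count 8. The eigenvalues sum to 24, which equals trace(L) = 2|E|.

x^8 - 24x^7 + 240x^6 - 1296x^5 + 4080x^4 - 7488x^3 + 7424x^2 - 3072x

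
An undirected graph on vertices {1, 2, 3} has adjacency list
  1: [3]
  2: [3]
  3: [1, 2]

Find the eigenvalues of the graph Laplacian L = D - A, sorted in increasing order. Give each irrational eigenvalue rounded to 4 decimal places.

With the vertex order [1, 2, 3], the degrees are [1, 1, 2], giving D = diag(1, 1, 2) and L = D - A. L is symmetric positive semidefinite, so every eigenvalue is real and nonnegative. The eigenvalues sum to 4, which equals trace(L) = 2|E|.

[0, 1, 3]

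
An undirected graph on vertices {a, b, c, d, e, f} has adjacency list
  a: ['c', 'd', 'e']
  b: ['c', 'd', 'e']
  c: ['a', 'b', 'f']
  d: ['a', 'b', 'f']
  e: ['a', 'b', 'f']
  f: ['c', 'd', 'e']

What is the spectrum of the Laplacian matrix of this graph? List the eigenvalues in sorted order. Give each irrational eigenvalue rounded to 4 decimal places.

[0, 3, 3, 3, 3, 6]

Each diagonal entry of L is the vertex degree and each off-diagonal entry is -1 where an edge is present, 0 otherwise; in the order [a, b, c, d, e, f] the diagonal is [3, 3, 3, 3, 3, 3]. L is symmetric positive semidefinite, so every eigenvalue is real and nonnegative. The largest eigenvalue, 6, is at most the vertex count 6.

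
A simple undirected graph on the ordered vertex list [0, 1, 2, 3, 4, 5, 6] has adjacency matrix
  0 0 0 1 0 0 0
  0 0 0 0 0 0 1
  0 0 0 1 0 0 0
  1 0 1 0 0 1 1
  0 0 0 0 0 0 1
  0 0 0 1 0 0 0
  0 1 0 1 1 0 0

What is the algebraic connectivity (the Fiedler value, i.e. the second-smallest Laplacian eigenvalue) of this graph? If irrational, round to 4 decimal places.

0.3983

Each diagonal entry of L is the vertex degree and each off-diagonal entry is -1 where an edge is present, 0 otherwise; in the order [0, 1, 2, 3, 4, 5, 6] the diagonal is [1, 1, 1, 4, 1, 1, 3]. The sorted Laplacian eigenvalues are [0, 0.3983, 1, 1, 1, 3.3399, 5.2618]; the algebraic connectivity is the second entry, 0.3983.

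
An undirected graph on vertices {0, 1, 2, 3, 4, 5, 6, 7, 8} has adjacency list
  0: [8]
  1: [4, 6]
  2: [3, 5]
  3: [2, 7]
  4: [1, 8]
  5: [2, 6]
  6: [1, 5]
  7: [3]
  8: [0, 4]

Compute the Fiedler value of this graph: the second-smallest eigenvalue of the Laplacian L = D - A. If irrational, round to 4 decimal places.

0.1206

Reading degrees in the order [0, 1, 2, 3, 4, 5, 6, 7, 8] gives [1, 2, 2, 2, 2, 2, 2, 1, 2]; set D = diag(1, 2, 2, 2, 2, 2, 2, 1, 2) and form L = D - A. Computing the eigenvalues of L and sorting gives [0, 0.1206, 0.4679, 1, 1.6527, 2.3473, 3, 3.5321, 3.8794]. The Fiedler value lambda_2 = 0.1206 is strictly positive, so the graph is connected. There is one zero in the spectrum, matching the 1 component.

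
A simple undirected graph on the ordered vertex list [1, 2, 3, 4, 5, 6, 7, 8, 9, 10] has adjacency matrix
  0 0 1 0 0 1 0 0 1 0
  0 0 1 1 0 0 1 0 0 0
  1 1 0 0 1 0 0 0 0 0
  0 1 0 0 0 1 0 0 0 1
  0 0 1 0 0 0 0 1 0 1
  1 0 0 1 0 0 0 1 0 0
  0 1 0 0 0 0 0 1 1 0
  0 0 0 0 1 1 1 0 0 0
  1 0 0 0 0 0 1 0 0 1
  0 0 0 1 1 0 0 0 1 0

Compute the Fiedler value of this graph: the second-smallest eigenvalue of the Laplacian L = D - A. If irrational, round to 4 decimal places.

Reading degrees in the order [1, 2, 3, 4, 5, 6, 7, 8, 9, 10] gives [3, 3, 3, 3, 3, 3, 3, 3, 3, 3]; set D = diag(3, 3, 3, 3, 3, 3, 3, 3, 3, 3) and form L = D - A. The smallest Laplacian eigenvalue is always 0. The next one, lambda_2 = 2, measures how hard the graph is to disconnect: larger values mean better connectivity. By the matrix-tree theorem the graph has (1/10) * product of the nonzero eigenvalues = 2000 spanning trees.

2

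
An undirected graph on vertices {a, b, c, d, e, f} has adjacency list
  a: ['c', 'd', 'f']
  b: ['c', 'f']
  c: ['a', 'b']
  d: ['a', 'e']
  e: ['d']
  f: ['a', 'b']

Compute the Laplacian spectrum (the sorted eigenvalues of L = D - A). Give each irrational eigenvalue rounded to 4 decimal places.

[0, 0.4384, 2, 2, 3, 4.5616]

Each diagonal entry of L is the vertex degree and each off-diagonal entry is -1 where an edge is present, 0 otherwise; in the order [a, b, c, d, e, f] the diagonal is [3, 2, 2, 2, 1, 2]. Since every row of L sums to 0, the all-ones vector is in the kernel and 0 is an eigenvalue. The single zero eigenvalue shows the graph is connected. The eigenvalues sum to 12, which equals trace(L) = 2|E|. There is one zero in the spectrum, matching the 1 component.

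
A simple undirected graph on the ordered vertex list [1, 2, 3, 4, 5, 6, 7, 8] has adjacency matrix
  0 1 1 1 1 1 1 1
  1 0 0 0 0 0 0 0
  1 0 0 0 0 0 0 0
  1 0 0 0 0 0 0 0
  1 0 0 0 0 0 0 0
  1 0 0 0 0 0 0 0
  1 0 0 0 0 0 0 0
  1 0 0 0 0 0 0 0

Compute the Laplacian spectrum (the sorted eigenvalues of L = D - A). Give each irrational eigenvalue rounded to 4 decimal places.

With the vertex order [1, 2, 3, 4, 5, 6, 7, 8], the degrees are [7, 1, 1, 1, 1, 1, 1, 1], giving D = diag(7, 1, 1, 1, 1, 1, 1, 1) and L = D - A. The multiplicity of 0 as a Laplacian eigenvalue equals the number of connected components. The single zero eigenvalue shows the graph is connected. The largest eigenvalue, 8, is at most the vertex count 8. By the matrix-tree theorem the graph has (1/8) * product of the nonzero eigenvalues = 1 spanning tree.

[0, 1, 1, 1, 1, 1, 1, 8]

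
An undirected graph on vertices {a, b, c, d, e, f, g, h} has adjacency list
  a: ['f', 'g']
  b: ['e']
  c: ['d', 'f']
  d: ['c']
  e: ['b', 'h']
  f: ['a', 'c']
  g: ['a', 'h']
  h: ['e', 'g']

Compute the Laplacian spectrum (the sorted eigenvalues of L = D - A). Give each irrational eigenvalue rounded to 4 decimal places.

With the vertex order [a, b, c, d, e, f, g, h], the degrees are [2, 1, 2, 1, 2, 2, 2, 2], giving D = diag(2, 1, 2, 1, 2, 2, 2, 2) and L = D - A. Diagonalising L (or applying a numerical eigensolver to the 8x8 matrix) gives the spectrum above. The single zero eigenvalue shows the graph is connected. The eigenvalues sum to 14, which equals trace(L) = 2|E|.

[0, 0.1522, 0.5858, 1.2346, 2, 2.7654, 3.4142, 3.8478]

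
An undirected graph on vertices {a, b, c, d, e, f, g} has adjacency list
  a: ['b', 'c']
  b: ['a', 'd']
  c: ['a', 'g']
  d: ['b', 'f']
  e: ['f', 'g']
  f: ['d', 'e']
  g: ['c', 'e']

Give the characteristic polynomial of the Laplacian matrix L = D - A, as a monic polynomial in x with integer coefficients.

x^7 - 14x^6 + 77x^5 - 210x^4 + 294x^3 - 196x^2 + 49x

Reading degrees in the order [a, b, c, d, e, f, g] gives [2, 2, 2, 2, 2, 2, 2]; set D = diag(2, 2, 2, 2, 2, 2, 2) and form L = D - A. Computing det(xI - L) by cofactor expansion (or equivalently via sum-over-permutations) gives x^7 - 14x^6 + 77x^5 - 210x^4 + 294x^3 - 196x^2 + 49x. The coefficient of x^6 equals -trace(L) = -14, matching the sum of degrees.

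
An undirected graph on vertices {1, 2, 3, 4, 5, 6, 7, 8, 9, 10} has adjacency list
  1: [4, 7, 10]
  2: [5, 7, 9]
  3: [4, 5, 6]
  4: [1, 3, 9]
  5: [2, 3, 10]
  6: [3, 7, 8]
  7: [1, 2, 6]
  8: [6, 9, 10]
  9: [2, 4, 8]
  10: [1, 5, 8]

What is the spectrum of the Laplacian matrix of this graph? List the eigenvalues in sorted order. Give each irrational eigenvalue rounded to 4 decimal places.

[0, 2, 2, 2, 2, 2, 5, 5, 5, 5]

Each diagonal entry of L is the vertex degree and each off-diagonal entry is -1 where an edge is present, 0 otherwise; in the order [1, 2, 3, 4, 5, 6, 7, 8, 9, 10] the diagonal is [3, 3, 3, 3, 3, 3, 3, 3, 3, 3]. Since every row of L sums to 0, the all-ones vector is in the kernel and 0 is an eigenvalue. The single zero eigenvalue shows the graph is connected. There is one zero in the spectrum, matching the 1 component. The eigenvalues sum to 30, which equals trace(L) = 2|E|.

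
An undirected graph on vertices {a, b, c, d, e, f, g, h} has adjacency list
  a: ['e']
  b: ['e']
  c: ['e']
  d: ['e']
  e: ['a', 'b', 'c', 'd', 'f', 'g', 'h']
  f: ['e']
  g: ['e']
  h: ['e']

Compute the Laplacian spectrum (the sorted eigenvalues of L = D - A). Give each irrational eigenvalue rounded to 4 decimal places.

[0, 1, 1, 1, 1, 1, 1, 8]

With the vertex order [a, b, c, d, e, f, g, h], the degrees are [1, 1, 1, 1, 7, 1, 1, 1], giving D = diag(1, 1, 1, 1, 7, 1, 1, 1) and L = D - A. Since every row of L sums to 0, the all-ones vector is in the kernel and 0 is an eigenvalue. The single zero eigenvalue shows the graph is connected. By the matrix-tree theorem the graph has (1/8) * product of the nonzero eigenvalues = 1 spanning tree.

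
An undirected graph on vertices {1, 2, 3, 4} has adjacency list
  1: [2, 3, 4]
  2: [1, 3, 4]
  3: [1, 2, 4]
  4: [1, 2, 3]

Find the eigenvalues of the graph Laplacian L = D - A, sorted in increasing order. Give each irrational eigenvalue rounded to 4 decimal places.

With the vertex order [1, 2, 3, 4], the degrees are [3, 3, 3, 3], giving D = diag(3, 3, 3, 3) and L = D - A. Since every row of L sums to 0, the all-ones vector is in the kernel and 0 is an eigenvalue. There is one zero in the spectrum, matching the 1 component.

[0, 4, 4, 4]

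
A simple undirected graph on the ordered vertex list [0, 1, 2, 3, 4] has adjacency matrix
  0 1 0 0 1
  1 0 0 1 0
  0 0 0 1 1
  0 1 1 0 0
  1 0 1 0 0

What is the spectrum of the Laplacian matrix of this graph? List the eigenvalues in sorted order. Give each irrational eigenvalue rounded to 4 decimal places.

[0, 1.3820, 1.3820, 3.6180, 3.6180]

Each diagonal entry of L is the vertex degree and each off-diagonal entry is -1 where an edge is present, 0 otherwise; in the order [0, 1, 2, 3, 4] the diagonal is [2, 2, 2, 2, 2]. Diagonalising L (or applying a numerical eigensolver to the 5x5 matrix) gives the spectrum above.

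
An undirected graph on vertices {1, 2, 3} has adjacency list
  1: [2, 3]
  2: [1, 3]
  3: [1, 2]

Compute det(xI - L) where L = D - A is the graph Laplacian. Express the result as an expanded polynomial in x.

x^3 - 6x^2 + 9x

Each diagonal entry of L is the vertex degree and each off-diagonal entry is -1 where an edge is present, 0 otherwise; in the order [1, 2, 3] the diagonal is [2, 2, 2]. The eigenvalues of L are [0, 3, 3]; the characteristic polynomial is the product of (x - lambda_i), which multiplies out to x^3 - 6x^2 + 9x. Since p(0) = det(-L) = 0, x divides p(x). There is one zero in the spectrum, matching the 1 component.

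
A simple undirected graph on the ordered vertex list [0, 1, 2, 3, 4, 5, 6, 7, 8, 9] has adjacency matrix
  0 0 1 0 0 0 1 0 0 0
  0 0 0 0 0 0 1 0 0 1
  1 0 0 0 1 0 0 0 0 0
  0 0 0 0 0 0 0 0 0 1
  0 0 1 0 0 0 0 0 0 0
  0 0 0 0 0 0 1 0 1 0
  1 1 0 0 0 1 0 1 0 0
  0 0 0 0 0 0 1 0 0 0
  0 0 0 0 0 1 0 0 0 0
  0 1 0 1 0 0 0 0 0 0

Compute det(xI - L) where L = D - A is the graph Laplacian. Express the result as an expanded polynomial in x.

Each diagonal entry of L is the vertex degree and each off-diagonal entry is -1 where an edge is present, 0 otherwise; in the order [0, 1, 2, 3, 4, 5, 6, 7, 8, 9] the diagonal is [2, 2, 2, 1, 1, 2, 4, 1, 1, 2]. L has integer entries, so p(x) = det(xI - L) has integer coefficients. Expanding the determinant yields x^10 - 18x^9 + 133x^8 - 526x^7 + 1214x^6 - 1670x^5 + 1341x^4 - 590x^3 + 126x^2 - 10x. Since p(0) = det(-L) = 0, x divides p(x). There is one zero in the spectrum, matching the 1 component.

x^10 - 18x^9 + 133x^8 - 526x^7 + 1214x^6 - 1670x^5 + 1341x^4 - 590x^3 + 126x^2 - 10x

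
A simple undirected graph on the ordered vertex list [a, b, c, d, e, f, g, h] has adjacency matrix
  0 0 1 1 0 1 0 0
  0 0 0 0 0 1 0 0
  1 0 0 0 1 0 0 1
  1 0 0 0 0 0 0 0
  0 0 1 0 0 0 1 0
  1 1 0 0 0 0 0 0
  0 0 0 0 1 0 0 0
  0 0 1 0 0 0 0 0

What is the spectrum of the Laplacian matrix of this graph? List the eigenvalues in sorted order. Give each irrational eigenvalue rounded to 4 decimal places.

[0, 0.2509, 0.5858, 0.7287, 2, 2.3349, 3.4142, 4.6855]

Reading degrees in the order [a, b, c, d, e, f, g, h] gives [3, 1, 3, 1, 2, 2, 1, 1]; set D = diag(3, 1, 3, 1, 2, 2, 1, 1) and form L = D - A. The multiplicity of 0 as a Laplacian eigenvalue equals the number of connected components. The single zero eigenvalue shows the graph is connected. By the matrix-tree theorem the graph has (1/8) * product of the nonzero eigenvalues = 1 spanning tree.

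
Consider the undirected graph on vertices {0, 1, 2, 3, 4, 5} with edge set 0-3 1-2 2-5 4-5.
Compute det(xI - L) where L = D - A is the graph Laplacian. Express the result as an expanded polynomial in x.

x^6 - 8x^5 + 22x^4 - 24x^3 + 8x^2

With the vertex order [0, 1, 2, 3, 4, 5], the degrees are [1, 1, 2, 1, 1, 2], giving D = diag(1, 1, 2, 1, 1, 2) and L = D - A. Computing det(xI - L) by cofactor expansion (or equivalently via sum-over-permutations) gives x^6 - 8x^5 + 22x^4 - 24x^3 + 8x^2. Since p(0) = det(-L) = 0, x divides p(x). There are 2 zeros in the spectrum, matching the 2 components.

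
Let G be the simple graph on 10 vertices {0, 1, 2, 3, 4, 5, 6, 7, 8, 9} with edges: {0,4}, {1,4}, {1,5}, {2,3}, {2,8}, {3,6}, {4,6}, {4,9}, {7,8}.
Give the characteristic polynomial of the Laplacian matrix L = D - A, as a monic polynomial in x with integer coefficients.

x^10 - 18x^9 + 133x^8 - 526x^7 + 1216x^6 - 1684x^5 + 1376x^4 - 626x^3 + 138x^2 - 10x

Reading degrees in the order [0, 1, 2, 3, 4, 5, 6, 7, 8, 9] gives [1, 2, 2, 2, 4, 1, 2, 1, 2, 1]; set D = diag(1, 2, 2, 2, 4, 1, 2, 1, 2, 1) and form L = D - A. Computing det(xI - L) by cofactor expansion (or equivalently via sum-over-permutations) gives x^10 - 18x^9 + 133x^8 - 526x^7 + 1216x^6 - 1684x^5 + 1376x^4 - 626x^3 + 138x^2 - 10x. The constant term is 0 because L is singular (the all-ones vector lies in its kernel).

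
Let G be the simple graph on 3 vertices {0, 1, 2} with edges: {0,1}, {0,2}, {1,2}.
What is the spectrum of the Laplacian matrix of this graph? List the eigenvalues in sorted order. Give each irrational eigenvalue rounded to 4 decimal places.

Reading degrees in the order [0, 1, 2] gives [2, 2, 2]; set D = diag(2, 2, 2) and form L = D - A. The multiplicity of 0 as a Laplacian eigenvalue equals the number of connected components. The eigenvalues sum to 6, which equals trace(L) = 2|E|.

[0, 3, 3]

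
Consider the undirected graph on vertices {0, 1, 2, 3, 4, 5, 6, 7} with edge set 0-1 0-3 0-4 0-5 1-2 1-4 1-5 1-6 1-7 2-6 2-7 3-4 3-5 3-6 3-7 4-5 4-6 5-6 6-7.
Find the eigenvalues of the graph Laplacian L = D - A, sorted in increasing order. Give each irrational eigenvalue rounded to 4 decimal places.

[0, 2.2834, 4.2412, 5, 5.6800, 6, 7.1934, 7.6021]

Reading degrees in the order [0, 1, 2, 3, 4, 5, 6, 7] gives [4, 6, 3, 5, 5, 5, 6, 4]; set D = diag(4, 6, 3, 5, 5, 5, 6, 4) and form L = D - A. Diagonalising L (or applying a numerical eigensolver to the 8x8 matrix) gives the spectrum above. The single zero eigenvalue shows the graph is connected. The largest eigenvalue, 7.6021, is at most the vertex count 8.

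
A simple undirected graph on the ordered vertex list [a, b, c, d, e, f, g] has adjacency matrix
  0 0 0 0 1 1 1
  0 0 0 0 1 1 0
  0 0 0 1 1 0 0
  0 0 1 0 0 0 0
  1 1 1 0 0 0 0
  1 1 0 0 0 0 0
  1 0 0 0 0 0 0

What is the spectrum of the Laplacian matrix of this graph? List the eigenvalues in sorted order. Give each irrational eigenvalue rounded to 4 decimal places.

Reading degrees in the order [a, b, c, d, e, f, g] gives [3, 2, 2, 1, 3, 2, 1]; set D = diag(3, 2, 2, 1, 3, 2, 1) and form L = D - A. Diagonalising L (or applying a numerical eigensolver to the 7x7 matrix) gives the spectrum above. By the matrix-tree theorem the graph has (1/7) * product of the nonzero eigenvalues = 4 spanning trees. The largest eigenvalue, 4.8608, is at most the vertex count 7.

[0, 0.3820, 0.8851, 2, 2.6180, 3.2541, 4.8608]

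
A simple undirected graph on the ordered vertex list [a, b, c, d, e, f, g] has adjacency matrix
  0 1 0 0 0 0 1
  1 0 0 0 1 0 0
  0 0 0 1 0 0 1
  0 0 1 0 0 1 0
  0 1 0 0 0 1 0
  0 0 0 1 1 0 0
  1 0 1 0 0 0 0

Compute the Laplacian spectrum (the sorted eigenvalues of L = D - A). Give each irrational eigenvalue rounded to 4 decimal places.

[0, 0.7530, 0.7530, 2.4450, 2.4450, 3.8019, 3.8019]

Reading degrees in the order [a, b, c, d, e, f, g] gives [2, 2, 2, 2, 2, 2, 2]; set D = diag(2, 2, 2, 2, 2, 2, 2) and form L = D - A. Diagonalising L (or applying a numerical eigensolver to the 7x7 matrix) gives the spectrum above.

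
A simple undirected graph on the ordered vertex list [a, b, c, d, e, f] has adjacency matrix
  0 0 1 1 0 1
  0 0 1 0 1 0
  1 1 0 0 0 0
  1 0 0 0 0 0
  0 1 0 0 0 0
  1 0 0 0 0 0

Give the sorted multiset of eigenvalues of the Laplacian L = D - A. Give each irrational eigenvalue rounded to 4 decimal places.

Reading degrees in the order [a, b, c, d, e, f] gives [3, 2, 2, 1, 1, 1]; set D = diag(3, 2, 2, 1, 1, 1) and form L = D - A. Diagonalising L (or applying a numerical eigensolver to the 6x6 matrix) gives the spectrum above. The single zero eigenvalue shows the graph is connected. By the matrix-tree theorem the graph has (1/6) * product of the nonzero eigenvalues = 1 spanning tree.

[0, 0.3249, 1, 1.4608, 3, 4.2143]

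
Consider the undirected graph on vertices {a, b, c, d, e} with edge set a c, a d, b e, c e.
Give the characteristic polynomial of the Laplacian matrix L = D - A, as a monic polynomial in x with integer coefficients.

x^5 - 8x^4 + 21x^3 - 20x^2 + 5x

Reading degrees in the order [a, b, c, d, e] gives [2, 1, 2, 1, 2]; set D = diag(2, 1, 2, 1, 2) and form L = D - A. L has integer entries, so p(x) = det(xI - L) has integer coefficients. Expanding the determinant yields x^5 - 8x^4 + 21x^3 - 20x^2 + 5x. Since p(0) = det(-L) = 0, x divides p(x). By the matrix-tree theorem the graph has (1/5) * product of the nonzero eigenvalues = 1 spanning tree.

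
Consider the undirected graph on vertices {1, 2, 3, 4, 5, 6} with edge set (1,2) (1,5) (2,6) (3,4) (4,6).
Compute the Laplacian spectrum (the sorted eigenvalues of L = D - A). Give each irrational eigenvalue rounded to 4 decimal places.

Each diagonal entry of L is the vertex degree and each off-diagonal entry is -1 where an edge is present, 0 otherwise; in the order [1, 2, 3, 4, 5, 6] the diagonal is [2, 2, 1, 2, 1, 2]. The multiplicity of 0 as a Laplacian eigenvalue equals the number of connected components. The eigenvalues sum to 10, which equals trace(L) = 2|E|. By the matrix-tree theorem the graph has (1/6) * product of the nonzero eigenvalues = 1 spanning tree.

[0, 0.2679, 1, 2, 3, 3.7321]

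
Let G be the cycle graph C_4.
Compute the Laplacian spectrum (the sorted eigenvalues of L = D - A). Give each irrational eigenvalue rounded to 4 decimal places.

The graph has 4 vertices and degree multiset [2, 2, 2, 2]; D is the diagonal matrix of degrees and L = D - A. Since every row of L sums to 0, the all-ones vector is in the kernel and 0 is an eigenvalue. The single zero eigenvalue shows the graph is connected. The eigenvalues sum to 8, which equals trace(L) = 2|E|.

[0, 2, 2, 4]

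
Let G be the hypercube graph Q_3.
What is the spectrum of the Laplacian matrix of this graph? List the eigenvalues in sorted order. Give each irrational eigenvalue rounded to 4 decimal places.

The graph has 8 vertices and degree multiset [3, 3, 3, 3, 3, 3, 3, 3]; D is the diagonal matrix of degrees and L = D - A. The multiplicity of 0 as a Laplacian eigenvalue equals the number of connected components. There is one zero in the spectrum, matching the 1 component.

[0, 2, 2, 2, 4, 4, 4, 6]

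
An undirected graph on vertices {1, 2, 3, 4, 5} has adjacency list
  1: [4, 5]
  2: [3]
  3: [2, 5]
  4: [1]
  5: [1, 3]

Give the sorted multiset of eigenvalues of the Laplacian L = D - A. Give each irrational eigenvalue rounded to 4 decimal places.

Each diagonal entry of L is the vertex degree and each off-diagonal entry is -1 where an edge is present, 0 otherwise; in the order [1, 2, 3, 4, 5] the diagonal is [2, 1, 2, 1, 2]. Diagonalising L (or applying a numerical eigensolver to the 5x5 matrix) gives the spectrum above. The single zero eigenvalue shows the graph is connected. The eigenvalues sum to 8, which equals trace(L) = 2|E|. There is one zero in the spectrum, matching the 1 component.

[0, 0.3820, 1.3820, 2.6180, 3.6180]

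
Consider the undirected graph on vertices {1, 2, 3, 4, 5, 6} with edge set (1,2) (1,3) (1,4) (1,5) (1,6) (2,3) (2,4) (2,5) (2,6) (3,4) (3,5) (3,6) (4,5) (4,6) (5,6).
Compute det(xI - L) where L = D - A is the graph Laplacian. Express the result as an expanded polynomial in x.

x^6 - 30x^5 + 360x^4 - 2160x^3 + 6480x^2 - 7776x

Reading degrees in the order [1, 2, 3, 4, 5, 6] gives [5, 5, 5, 5, 5, 5]; set D = diag(5, 5, 5, 5, 5, 5) and form L = D - A. L has integer entries, so p(x) = det(xI - L) has integer coefficients. Expanding the determinant yields x^6 - 30x^5 + 360x^4 - 2160x^3 + 6480x^2 - 7776x. Since p(0) = det(-L) = 0, x divides p(x). The largest eigenvalue, 6, is at most the vertex count 6.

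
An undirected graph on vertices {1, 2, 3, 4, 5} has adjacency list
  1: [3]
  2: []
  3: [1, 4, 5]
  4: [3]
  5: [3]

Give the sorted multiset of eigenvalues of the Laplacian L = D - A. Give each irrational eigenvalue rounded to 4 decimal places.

[0, 0, 1, 1, 4]

With the vertex order [1, 2, 3, 4, 5], the degrees are [1, 0, 3, 1, 1], giving D = diag(1, 0, 3, 1, 1) and L = D - A. Since every row of L sums to 0, the all-ones vector is in the kernel and 0 is an eigenvalue. The 2 zero eigenvalues correspond to the 2 connected components. There are 2 zeros in the spectrum, matching the 2 components. The eigenvalues sum to 6, which equals trace(L) = 2|E|.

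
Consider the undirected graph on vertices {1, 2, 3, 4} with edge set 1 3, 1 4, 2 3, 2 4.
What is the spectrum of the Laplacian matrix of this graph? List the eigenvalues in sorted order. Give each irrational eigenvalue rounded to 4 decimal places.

[0, 2, 2, 4]

Each diagonal entry of L is the vertex degree and each off-diagonal entry is -1 where an edge is present, 0 otherwise; in the order [1, 2, 3, 4] the diagonal is [2, 2, 2, 2]. L is symmetric positive semidefinite, so every eigenvalue is real and nonnegative. By the matrix-tree theorem the graph has (1/4) * product of the nonzero eigenvalues = 4 spanning trees.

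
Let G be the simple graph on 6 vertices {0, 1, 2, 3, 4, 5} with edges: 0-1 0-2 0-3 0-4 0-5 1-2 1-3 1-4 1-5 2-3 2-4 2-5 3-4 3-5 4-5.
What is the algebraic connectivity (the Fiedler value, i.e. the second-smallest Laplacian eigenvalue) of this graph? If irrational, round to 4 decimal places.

With the vertex order [0, 1, 2, 3, 4, 5], the degrees are [5, 5, 5, 5, 5, 5], giving D = diag(5, 5, 5, 5, 5, 5) and L = D - A. Computing the eigenvalues of L and sorting gives [0, 6, 6, 6, 6, 6]. The Fiedler value lambda_2 = 6 is strictly positive, so the graph is connected. By the matrix-tree theorem the graph has (1/6) * product of the nonzero eigenvalues = 1296 spanning trees. The largest eigenvalue, 6, is at most the vertex count 6.

6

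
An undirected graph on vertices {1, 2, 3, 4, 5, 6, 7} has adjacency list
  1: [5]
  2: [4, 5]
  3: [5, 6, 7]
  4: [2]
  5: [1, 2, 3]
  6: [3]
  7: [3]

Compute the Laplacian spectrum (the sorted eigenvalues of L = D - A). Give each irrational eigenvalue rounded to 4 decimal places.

With the vertex order [1, 2, 3, 4, 5, 6, 7], the degrees are [1, 2, 3, 1, 3, 1, 1], giving D = diag(1, 2, 3, 1, 3, 1, 1) and L = D - A. Since every row of L sums to 0, the all-ones vector is in the kernel and 0 is an eigenvalue.

[0, 0.3217, 0.6802, 1, 2.1397, 3.2297, 4.6287]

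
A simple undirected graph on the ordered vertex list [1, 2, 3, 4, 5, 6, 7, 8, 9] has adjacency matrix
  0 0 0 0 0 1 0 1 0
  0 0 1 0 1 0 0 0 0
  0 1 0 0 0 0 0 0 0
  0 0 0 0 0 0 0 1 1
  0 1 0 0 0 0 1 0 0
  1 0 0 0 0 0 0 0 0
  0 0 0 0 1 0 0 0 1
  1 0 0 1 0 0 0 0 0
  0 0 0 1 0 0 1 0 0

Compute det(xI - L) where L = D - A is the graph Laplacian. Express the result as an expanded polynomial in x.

x^9 - 16x^8 + 105x^7 - 364x^6 + 715x^5 - 792x^4 + 462x^3 - 120x^2 + 9x

Each diagonal entry of L is the vertex degree and each off-diagonal entry is -1 where an edge is present, 0 otherwise; in the order [1, 2, 3, 4, 5, 6, 7, 8, 9] the diagonal is [2, 2, 1, 2, 2, 1, 2, 2, 2]. L has integer entries, so p(x) = det(xI - L) has integer coefficients. Expanding the determinant yields x^9 - 16x^8 + 105x^7 - 364x^6 + 715x^5 - 792x^4 + 462x^3 - 120x^2 + 9x. The constant term is 0 because L is singular (the all-ones vector lies in its kernel). By the matrix-tree theorem the graph has (1/9) * product of the nonzero eigenvalues = 1 spanning tree.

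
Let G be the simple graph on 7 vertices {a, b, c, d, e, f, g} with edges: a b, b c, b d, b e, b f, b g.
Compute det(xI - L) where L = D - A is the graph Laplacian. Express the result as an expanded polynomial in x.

Each diagonal entry of L is the vertex degree and each off-diagonal entry is -1 where an edge is present, 0 otherwise; in the order [a, b, c, d, e, f, g] the diagonal is [1, 6, 1, 1, 1, 1, 1]. Computing det(xI - L) by cofactor expansion (or equivalently via sum-over-permutations) gives x^7 - 12x^6 + 45x^5 - 80x^4 + 75x^3 - 36x^2 + 7x. The coefficient of x^6 equals -trace(L) = -12, matching the sum of degrees. The eigenvalues sum to 12, which equals trace(L) = 2|E|.

x^7 - 12x^6 + 45x^5 - 80x^4 + 75x^3 - 36x^2 + 7x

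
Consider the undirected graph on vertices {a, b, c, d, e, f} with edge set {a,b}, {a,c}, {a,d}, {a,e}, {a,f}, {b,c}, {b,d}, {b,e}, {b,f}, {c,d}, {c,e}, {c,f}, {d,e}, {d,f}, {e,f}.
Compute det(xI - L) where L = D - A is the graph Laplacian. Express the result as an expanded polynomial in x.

Reading degrees in the order [a, b, c, d, e, f] gives [5, 5, 5, 5, 5, 5]; set D = diag(5, 5, 5, 5, 5, 5) and form L = D - A. L has integer entries, so p(x) = det(xI - L) has integer coefficients. Expanding the determinant yields x^6 - 30x^5 + 360x^4 - 2160x^3 + 6480x^2 - 7776x. The coefficient of x^5 equals -trace(L) = -30, matching the sum of degrees. There is one zero in the spectrum, matching the 1 component. The largest eigenvalue, 6, is at most the vertex count 6.

x^6 - 30x^5 + 360x^4 - 2160x^3 + 6480x^2 - 7776x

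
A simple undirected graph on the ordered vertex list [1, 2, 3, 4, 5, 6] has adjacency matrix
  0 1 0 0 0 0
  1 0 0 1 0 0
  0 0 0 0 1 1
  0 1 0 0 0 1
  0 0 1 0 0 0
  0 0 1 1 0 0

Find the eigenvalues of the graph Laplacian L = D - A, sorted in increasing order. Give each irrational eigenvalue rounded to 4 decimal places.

With the vertex order [1, 2, 3, 4, 5, 6], the degrees are [1, 2, 2, 2, 1, 2], giving D = diag(1, 2, 2, 2, 1, 2) and L = D - A. L is symmetric positive semidefinite, so every eigenvalue is real and nonnegative. The eigenvalues sum to 10, which equals trace(L) = 2|E|.

[0, 0.2679, 1, 2, 3, 3.7321]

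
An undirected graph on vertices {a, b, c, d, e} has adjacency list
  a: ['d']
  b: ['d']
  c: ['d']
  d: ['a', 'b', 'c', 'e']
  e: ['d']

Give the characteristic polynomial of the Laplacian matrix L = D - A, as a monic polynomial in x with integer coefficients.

Reading degrees in the order [a, b, c, d, e] gives [1, 1, 1, 4, 1]; set D = diag(1, 1, 1, 4, 1) and form L = D - A. L has integer entries, so p(x) = det(xI - L) has integer coefficients. Expanding the determinant yields x^5 - 8x^4 + 18x^3 - 16x^2 + 5x. The coefficient of x^4 equals -trace(L) = -8, matching the sum of degrees.

x^5 - 8x^4 + 18x^3 - 16x^2 + 5x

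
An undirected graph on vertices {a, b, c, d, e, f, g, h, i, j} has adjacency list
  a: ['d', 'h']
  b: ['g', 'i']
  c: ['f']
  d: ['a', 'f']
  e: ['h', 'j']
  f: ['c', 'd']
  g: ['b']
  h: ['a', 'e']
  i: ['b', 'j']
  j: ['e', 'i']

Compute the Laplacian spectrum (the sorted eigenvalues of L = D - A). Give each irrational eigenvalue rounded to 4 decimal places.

Reading degrees in the order [a, b, c, d, e, f, g, h, i, j] gives [2, 2, 1, 2, 2, 2, 1, 2, 2, 2]; set D = diag(2, 2, 1, 2, 2, 2, 1, 2, 2, 2) and form L = D - A. The multiplicity of 0 as a Laplacian eigenvalue equals the number of connected components.

[0, 0.0979, 0.3820, 0.8244, 1.3820, 2, 2.6180, 3.1756, 3.6180, 3.9021]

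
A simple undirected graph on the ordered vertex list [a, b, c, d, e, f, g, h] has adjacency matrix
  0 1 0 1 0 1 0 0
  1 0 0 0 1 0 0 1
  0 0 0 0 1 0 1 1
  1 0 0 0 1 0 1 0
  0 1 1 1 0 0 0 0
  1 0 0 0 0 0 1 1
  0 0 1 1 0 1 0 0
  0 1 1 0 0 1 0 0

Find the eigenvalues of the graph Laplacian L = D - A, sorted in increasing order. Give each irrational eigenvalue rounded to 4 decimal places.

Reading degrees in the order [a, b, c, d, e, f, g, h] gives [3, 3, 3, 3, 3, 3, 3, 3]; set D = diag(3, 3, 3, 3, 3, 3, 3, 3) and form L = D - A. Since every row of L sums to 0, the all-ones vector is in the kernel and 0 is an eigenvalue. The single zero eigenvalue shows the graph is connected. The eigenvalues sum to 24, which equals trace(L) = 2|E|.

[0, 2, 2, 2, 4, 4, 4, 6]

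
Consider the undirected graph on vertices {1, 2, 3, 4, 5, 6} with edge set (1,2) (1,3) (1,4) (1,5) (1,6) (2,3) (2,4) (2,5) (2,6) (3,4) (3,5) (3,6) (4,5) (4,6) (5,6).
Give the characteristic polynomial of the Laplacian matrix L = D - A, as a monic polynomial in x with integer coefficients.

x^6 - 30x^5 + 360x^4 - 2160x^3 + 6480x^2 - 7776x

Each diagonal entry of L is the vertex degree and each off-diagonal entry is -1 where an edge is present, 0 otherwise; in the order [1, 2, 3, 4, 5, 6] the diagonal is [5, 5, 5, 5, 5, 5]. Computing det(xI - L) by cofactor expansion (or equivalently via sum-over-permutations) gives x^6 - 30x^5 + 360x^4 - 2160x^3 + 6480x^2 - 7776x. The coefficient of x^5 equals -trace(L) = -30, matching the sum of degrees. By the matrix-tree theorem the graph has (1/6) * product of the nonzero eigenvalues = 1296 spanning trees.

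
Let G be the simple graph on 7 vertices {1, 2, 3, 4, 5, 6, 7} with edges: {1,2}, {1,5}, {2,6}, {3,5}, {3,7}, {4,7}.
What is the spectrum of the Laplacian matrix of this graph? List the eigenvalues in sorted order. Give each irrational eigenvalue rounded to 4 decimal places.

Reading degrees in the order [1, 2, 3, 4, 5, 6, 7] gives [2, 2, 2, 1, 2, 1, 2]; set D = diag(2, 2, 2, 1, 2, 1, 2) and form L = D - A. Diagonalising L (or applying a numerical eigensolver to the 7x7 matrix) gives the spectrum above. There is one zero in the spectrum, matching the 1 component.

[0, 0.1981, 0.7530, 1.5550, 2.4450, 3.2470, 3.8019]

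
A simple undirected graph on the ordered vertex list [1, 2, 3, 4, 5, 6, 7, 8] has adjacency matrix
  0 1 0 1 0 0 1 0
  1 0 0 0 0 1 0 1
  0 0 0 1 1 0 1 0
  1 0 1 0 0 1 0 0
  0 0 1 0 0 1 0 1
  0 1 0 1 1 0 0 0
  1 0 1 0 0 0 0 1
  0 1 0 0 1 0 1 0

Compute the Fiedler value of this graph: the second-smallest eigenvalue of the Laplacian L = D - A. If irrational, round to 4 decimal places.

With the vertex order [1, 2, 3, 4, 5, 6, 7, 8], the degrees are [3, 3, 3, 3, 3, 3, 3, 3], giving D = diag(3, 3, 3, 3, 3, 3, 3, 3) and L = D - A. Computing the eigenvalues of L and sorting gives [0, 2, 2, 2, 4, 4, 4, 6]. The Fiedler value lambda_2 = 2 is strictly positive, so the graph is connected. The largest eigenvalue, 6, is at most the vertex count 8.

2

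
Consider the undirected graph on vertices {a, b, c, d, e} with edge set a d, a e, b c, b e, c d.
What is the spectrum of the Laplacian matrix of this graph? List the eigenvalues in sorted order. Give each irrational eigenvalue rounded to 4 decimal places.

[0, 1.3820, 1.3820, 3.6180, 3.6180]

With the vertex order [a, b, c, d, e], the degrees are [2, 2, 2, 2, 2], giving D = diag(2, 2, 2, 2, 2) and L = D - A. Since every row of L sums to 0, the all-ones vector is in the kernel and 0 is an eigenvalue. The single zero eigenvalue shows the graph is connected. The eigenvalues sum to 10, which equals trace(L) = 2|E|. There is one zero in the spectrum, matching the 1 component.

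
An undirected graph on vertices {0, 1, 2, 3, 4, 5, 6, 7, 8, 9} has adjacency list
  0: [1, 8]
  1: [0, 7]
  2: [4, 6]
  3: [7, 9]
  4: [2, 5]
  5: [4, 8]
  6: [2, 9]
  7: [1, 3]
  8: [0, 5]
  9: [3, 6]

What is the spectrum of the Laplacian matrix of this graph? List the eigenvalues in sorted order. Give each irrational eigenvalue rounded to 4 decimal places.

With the vertex order [0, 1, 2, 3, 4, 5, 6, 7, 8, 9], the degrees are [2, 2, 2, 2, 2, 2, 2, 2, 2, 2], giving D = diag(2, 2, 2, 2, 2, 2, 2, 2, 2, 2) and L = D - A. Since every row of L sums to 0, the all-ones vector is in the kernel and 0 is an eigenvalue. The single zero eigenvalue shows the graph is connected. By the matrix-tree theorem the graph has (1/10) * product of the nonzero eigenvalues = 10 spanning trees. The eigenvalues sum to 20, which equals trace(L) = 2|E|.

[0, 0.3820, 0.3820, 1.3820, 1.3820, 2.6180, 2.6180, 3.6180, 3.6180, 4]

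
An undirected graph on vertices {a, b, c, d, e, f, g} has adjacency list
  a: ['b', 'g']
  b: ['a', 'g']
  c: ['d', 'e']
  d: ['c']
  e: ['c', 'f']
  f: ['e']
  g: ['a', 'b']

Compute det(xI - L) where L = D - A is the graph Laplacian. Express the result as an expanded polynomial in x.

With the vertex order [a, b, c, d, e, f, g], the degrees are [2, 2, 2, 1, 2, 1, 2], giving D = diag(2, 2, 2, 1, 2, 1, 2) and L = D - A. L has integer entries, so p(x) = det(xI - L) has integer coefficients. Expanding the determinant yields x^7 - 12x^6 + 55x^5 - 118x^4 + 114x^3 - 36x^2. Since p(0) = det(-L) = 0, x divides p(x). There are 2 zeros in the spectrum, matching the 2 components.

x^7 - 12x^6 + 55x^5 - 118x^4 + 114x^3 - 36x^2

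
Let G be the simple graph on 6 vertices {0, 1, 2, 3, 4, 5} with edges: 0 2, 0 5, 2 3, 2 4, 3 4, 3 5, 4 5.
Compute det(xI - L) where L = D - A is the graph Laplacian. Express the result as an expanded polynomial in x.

x^6 - 14x^5 + 71x^4 - 154x^3 + 120x^2

Reading degrees in the order [0, 1, 2, 3, 4, 5] gives [2, 0, 3, 3, 3, 3]; set D = diag(2, 0, 3, 3, 3, 3) and form L = D - A. The eigenvalues of L are [0, 0, 2, 3, 4, 5]; the characteristic polynomial is the product of (x - lambda_i), which multiplies out to x^6 - 14x^5 + 71x^4 - 154x^3 + 120x^2. The constant term is 0 because L is singular (the all-ones vector lies in its kernel). The eigenvalues sum to 14, which equals trace(L) = 2|E|.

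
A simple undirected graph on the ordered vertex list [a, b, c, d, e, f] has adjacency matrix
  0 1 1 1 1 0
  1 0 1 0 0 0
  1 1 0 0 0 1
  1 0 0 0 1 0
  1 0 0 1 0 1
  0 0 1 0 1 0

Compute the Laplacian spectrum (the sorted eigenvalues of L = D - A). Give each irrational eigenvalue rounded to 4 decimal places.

Reading degrees in the order [a, b, c, d, e, f] gives [4, 2, 3, 2, 3, 2]; set D = diag(4, 2, 3, 2, 3, 2) and form L = D - A. Since every row of L sums to 0, the all-ones vector is in the kernel and 0 is an eigenvalue. The single zero eigenvalue shows the graph is connected. The eigenvalues sum to 16, which equals trace(L) = 2|E|.

[0, 1.3820, 1.6972, 3.6180, 4, 5.3028]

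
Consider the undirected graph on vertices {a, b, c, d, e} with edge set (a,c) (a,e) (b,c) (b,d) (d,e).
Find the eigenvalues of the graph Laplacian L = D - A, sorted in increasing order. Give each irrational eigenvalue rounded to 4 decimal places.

Reading degrees in the order [a, b, c, d, e] gives [2, 2, 2, 2, 2]; set D = diag(2, 2, 2, 2, 2) and form L = D - A. The multiplicity of 0 as a Laplacian eigenvalue equals the number of connected components. By the matrix-tree theorem the graph has (1/5) * product of the nonzero eigenvalues = 5 spanning trees.

[0, 1.3820, 1.3820, 3.6180, 3.6180]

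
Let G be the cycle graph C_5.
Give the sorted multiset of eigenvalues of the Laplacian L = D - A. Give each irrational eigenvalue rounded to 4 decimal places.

The graph has 5 vertices and degree multiset [2, 2, 2, 2, 2]; D is the diagonal matrix of degrees and L = D - A. L is symmetric positive semidefinite, so every eigenvalue is real and nonnegative. The single zero eigenvalue shows the graph is connected. By the matrix-tree theorem the graph has (1/5) * product of the nonzero eigenvalues = 5 spanning trees. The eigenvalues sum to 10, which equals trace(L) = 2|E|.

[0, 1.3820, 1.3820, 3.6180, 3.6180]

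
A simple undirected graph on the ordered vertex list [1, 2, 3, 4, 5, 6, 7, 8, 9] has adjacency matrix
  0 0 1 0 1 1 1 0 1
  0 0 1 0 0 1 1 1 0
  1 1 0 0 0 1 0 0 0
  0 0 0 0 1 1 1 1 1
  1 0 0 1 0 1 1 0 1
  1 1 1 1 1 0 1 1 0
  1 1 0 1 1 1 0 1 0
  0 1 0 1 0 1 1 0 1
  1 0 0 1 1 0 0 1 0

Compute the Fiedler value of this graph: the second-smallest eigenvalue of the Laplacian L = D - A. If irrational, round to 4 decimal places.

2.3645

Reading degrees in the order [1, 2, 3, 4, 5, 6, 7, 8, 9] gives [5, 4, 3, 5, 5, 7, 6, 5, 4]; set D = diag(5, 4, 3, 5, 5, 7, 6, 5, 4) and form L = D - A. Computing the eigenvalues of L and sorting gives [0, 2.3645, 3.4899, 4.5897, 5.1976, 5.8824, 6.7433, 7.4680, 8.2646]. The Fiedler value lambda_2 = 2.3645 is strictly positive, so the graph is connected. The largest eigenvalue, 8.2646, is at most the vertex count 9. The eigenvalues sum to 44, which equals trace(L) = 2|E|.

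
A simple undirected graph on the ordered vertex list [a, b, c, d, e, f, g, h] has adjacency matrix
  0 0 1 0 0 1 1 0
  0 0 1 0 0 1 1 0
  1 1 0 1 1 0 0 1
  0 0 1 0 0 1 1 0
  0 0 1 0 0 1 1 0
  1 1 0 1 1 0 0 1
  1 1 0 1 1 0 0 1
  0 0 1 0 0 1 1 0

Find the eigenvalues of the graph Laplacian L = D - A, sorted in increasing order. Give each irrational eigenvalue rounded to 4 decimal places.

With the vertex order [a, b, c, d, e, f, g, h], the degrees are [3, 3, 5, 3, 3, 5, 5, 3], giving D = diag(3, 3, 5, 3, 3, 5, 5, 3) and L = D - A. Diagonalising L (or applying a numerical eigensolver to the 8x8 matrix) gives the spectrum above. The single zero eigenvalue shows the graph is connected. The eigenvalues sum to 30, which equals trace(L) = 2|E|.

[0, 3, 3, 3, 3, 5, 5, 8]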